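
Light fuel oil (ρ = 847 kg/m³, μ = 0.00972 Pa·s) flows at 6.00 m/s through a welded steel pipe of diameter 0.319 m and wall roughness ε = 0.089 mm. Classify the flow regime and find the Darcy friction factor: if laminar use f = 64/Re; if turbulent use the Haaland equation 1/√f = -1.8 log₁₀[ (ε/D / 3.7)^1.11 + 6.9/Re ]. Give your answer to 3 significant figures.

f ≈ 0.0178

Re = ρVD/μ = 847·6·0.319/0.00972 = 1.668e+05.
Re > 4000 → turbulent. ε/D = 8.9e-05/0.319 = 0.000279; Haaland: 1/√f = -1.8 log₁₀[2.65e-05 + 4.14e-05] = 7.503, so f = 0.01777.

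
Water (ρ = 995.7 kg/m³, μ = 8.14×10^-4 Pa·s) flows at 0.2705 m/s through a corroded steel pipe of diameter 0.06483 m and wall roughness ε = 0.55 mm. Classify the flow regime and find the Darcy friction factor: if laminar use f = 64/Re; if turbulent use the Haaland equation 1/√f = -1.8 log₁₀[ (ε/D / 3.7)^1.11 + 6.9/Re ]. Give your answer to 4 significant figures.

Re = ρVD/μ = 995.7·0.2705·0.06483/0.000814 = 2.145e+04.
Re > 4000 → turbulent. ε/D = 0.00055/0.06483 = 0.00848; Haaland: 1/√f = -1.8 log₁₀[0.00117 + 0.000322] = 5.085, so f = 0.03868.

f ≈ 0.03868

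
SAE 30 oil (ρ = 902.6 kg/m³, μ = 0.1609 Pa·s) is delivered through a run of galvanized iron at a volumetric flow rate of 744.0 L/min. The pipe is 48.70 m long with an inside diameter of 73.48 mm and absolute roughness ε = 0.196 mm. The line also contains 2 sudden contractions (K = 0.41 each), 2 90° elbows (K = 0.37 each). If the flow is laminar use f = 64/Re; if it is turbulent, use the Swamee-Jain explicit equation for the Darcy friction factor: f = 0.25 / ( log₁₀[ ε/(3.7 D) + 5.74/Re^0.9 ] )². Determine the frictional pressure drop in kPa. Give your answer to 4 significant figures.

Q = 744.0 L/min = 744.0/60000 = 0.0124 m³/s.
Cross-sectional area A = πD²/4 = π(0.07348)²/4 = 0.004241 m²; mean velocity V = Q/A = 0.0124/0.004241 = 2.924 m/s.
Reynolds number Re = ρVD/μ = 902.6 · 2.924 · 0.07348 / 0.161 = 1205.
Re < 2300 → laminar flow, so f = 64/Re = 64/1205 = 0.0531 (the turbulent correlation is not needed).
Total minor-loss coefficient ΣK = 2·0.41 + 2·0.37 = 1.56.
ΔP = [f·L/D + ΣK]·(ρV²/2) = [0.0531·48.7/0.07348 + 1.56]·(902.6·2.924²/2) = [35.19 + 1.56]·3859 = 1.418e+05 Pa.
ΔP = 1.418e+05 Pa = 141.8 kPa.

ΔP ≈ 141.8 kPa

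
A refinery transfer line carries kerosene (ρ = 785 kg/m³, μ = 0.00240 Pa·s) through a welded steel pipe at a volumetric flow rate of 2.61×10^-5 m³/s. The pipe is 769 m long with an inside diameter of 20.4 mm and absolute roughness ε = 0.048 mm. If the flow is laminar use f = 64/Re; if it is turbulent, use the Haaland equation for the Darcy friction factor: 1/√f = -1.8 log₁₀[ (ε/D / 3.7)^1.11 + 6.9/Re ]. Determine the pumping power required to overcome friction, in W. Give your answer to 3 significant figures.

Cross-sectional area A = πD²/4 = π(0.0204)²/4 = 0.0003269 m²; mean velocity V = Q/A = 2.61e-05/0.0003269 = 0.07985 m/s.
Reynolds number Re = ρVD/μ = 785 · 0.07985 · 0.0204 / 0.0024 = 532.8.
Re < 2300 → laminar flow, so f = 64/Re = 64/532.8 = 0.1201 (the turbulent correlation is not needed).
Darcy-Weisbach: ΔP = f(L/D)(ρV²/2) = 0.1201·(769/0.0204)·(785·0.07985²/2) = 0.1201·3.77e+04·2.503 = 1.133e+04 Pa.
Pumping power P = QΔP = 2.61e-05·1.133e+04 = 0.2958 W = 0.296 W.

P ≈ 0.296 W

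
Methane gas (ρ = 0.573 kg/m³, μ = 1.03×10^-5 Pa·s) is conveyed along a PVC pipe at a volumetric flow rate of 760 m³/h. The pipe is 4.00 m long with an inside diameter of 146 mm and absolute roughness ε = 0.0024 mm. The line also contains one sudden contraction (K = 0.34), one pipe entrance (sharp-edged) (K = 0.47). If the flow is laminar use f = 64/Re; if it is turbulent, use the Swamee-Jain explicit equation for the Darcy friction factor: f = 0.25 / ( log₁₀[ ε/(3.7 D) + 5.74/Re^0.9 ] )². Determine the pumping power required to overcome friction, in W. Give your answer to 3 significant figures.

P ≈ 12.5 W

Q = 760 m³/h = 760/3600 = 0.2111 m³/s.
Cross-sectional area A = πD²/4 = π(0.146)²/4 = 0.01674 m²; mean velocity V = Q/A = 0.2111/0.01674 = 12.61 m/s.
Reynolds number Re = ρVD/μ = 0.573 · 12.61 · 0.146 / 1.03e-05 = 1.024e+05.
Re > 4000 → turbulent. Relative roughness ε/D = 2.4e-06/0.146 = 1.64e-05. Swamee-Jain: f = 0.25/(log₁₀[1.64e-05/3.7 + 5.74/1.024e+05^0.9])² = 0.25/(log₁₀[4.44e-06 + 0.000178])² = 0.25/(-3.74)² = 0.01788.
Total minor-loss coefficient ΣK = 1·0.34 + 1·0.47 = 0.81.
ΔP = [f·L/D + ΣK]·(ρV²/2) = [0.01788·4/0.146 + 0.81]·(0.573·12.61²/2) = [0.4897 + 0.81]·45.56 = 59.21 Pa.
Pumping power P = QΔP = 0.2111·59.21 = 12.50 W = 12.5 W.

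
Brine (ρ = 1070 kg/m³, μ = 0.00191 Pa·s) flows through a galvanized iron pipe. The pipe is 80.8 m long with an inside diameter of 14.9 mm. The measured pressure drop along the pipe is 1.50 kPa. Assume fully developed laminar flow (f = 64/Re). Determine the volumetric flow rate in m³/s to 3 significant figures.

Q ≈ 1.18×10^-5 m³/s

For laminar flow, f = 64/Re with Re = ρVD/μ, so Darcy-Weisbach reduces to ΔP = 32μLV/D². Solving for V: V = ΔP·D²/(32μL) = 1500·(0.0149)²/(32·0.00191·80.8) = 0.06743 m/s.
Check: Re = ρVD/μ = 1070·0.06743·0.0149/0.00191 = 562.9 < 2300, so the laminar assumption holds.
Q = V·A = 0.06743·(π/4·0.0149²) = 1.176e-05 m³/s = 1.18×10^-5 m³/s.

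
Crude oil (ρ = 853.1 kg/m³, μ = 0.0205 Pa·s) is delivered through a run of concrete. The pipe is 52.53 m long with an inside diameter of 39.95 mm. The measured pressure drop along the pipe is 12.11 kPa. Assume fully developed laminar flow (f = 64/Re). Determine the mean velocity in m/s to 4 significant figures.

For laminar flow, f = 64/Re with Re = ρVD/μ, so Darcy-Weisbach reduces to ΔP = 32μLV/D². Solving for V: V = ΔP·D²/(32μL) = 1.211e+04·(0.03995)²/(32·0.0205·52.53) = 0.5609 m/s.
Check: Re = ρVD/μ = 853.1·0.5609·0.03995/0.0205 = 932.5 < 2300, so the laminar assumption holds.

V ≈ 0.5609 m/s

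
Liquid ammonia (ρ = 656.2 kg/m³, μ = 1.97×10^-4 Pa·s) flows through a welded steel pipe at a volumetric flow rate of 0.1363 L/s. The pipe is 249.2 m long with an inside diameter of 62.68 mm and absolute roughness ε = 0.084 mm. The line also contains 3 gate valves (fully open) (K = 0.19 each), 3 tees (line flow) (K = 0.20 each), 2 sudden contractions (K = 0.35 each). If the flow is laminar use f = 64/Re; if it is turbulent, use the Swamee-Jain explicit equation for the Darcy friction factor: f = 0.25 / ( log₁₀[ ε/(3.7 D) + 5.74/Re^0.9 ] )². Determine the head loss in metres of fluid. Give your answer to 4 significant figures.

h_f ≈ 0.01356 m

Q = 0.1363 L/s = 0.1363/1000 = 0.0001363 m³/s.
Cross-sectional area A = πD²/4 = π(0.06268)²/4 = 0.003086 m²; mean velocity V = Q/A = 0.0001363/0.003086 = 0.04417 m/s.
Reynolds number Re = ρVD/μ = 656.2 · 0.04417 · 0.06268 / 0.000197 = 9222.
Re > 4000 → turbulent. Relative roughness ε/D = 8.4e-05/0.06268 = 0.00134. Swamee-Jain: f = 0.25/(log₁₀[0.00134/3.7 + 5.74/9222^0.9])² = 0.25/(log₁₀[0.000362 + 0.00155])² = 0.25/(-2.718)² = 0.03383.
Total minor-loss coefficient ΣK = 3·0.19 + 3·0.2 + 2·0.35 = 1.87.
ΔP = [f·L/D + ΣK]·(ρV²/2) = [0.03383·249.2/0.06268 + 1.87]·(656.2·0.04417²/2) = [134.5 + 1.87]·0.6402 = 87.31 Pa.
Head loss h_f = ΔP/(ρg) = 87.31/(656.2·9.81) = 0.01356 m.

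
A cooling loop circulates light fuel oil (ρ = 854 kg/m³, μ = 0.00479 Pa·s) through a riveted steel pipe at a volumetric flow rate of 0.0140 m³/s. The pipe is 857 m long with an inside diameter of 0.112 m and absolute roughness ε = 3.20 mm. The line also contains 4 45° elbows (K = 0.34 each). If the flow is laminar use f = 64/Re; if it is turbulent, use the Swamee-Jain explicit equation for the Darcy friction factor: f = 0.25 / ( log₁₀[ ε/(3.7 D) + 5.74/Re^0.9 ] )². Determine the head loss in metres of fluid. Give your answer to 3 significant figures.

h_f ≈ 45.6 m

Cross-sectional area A = πD²/4 = π(0.112)²/4 = 0.009852 m²; mean velocity V = Q/A = 0.014/0.009852 = 1.421 m/s.
Reynolds number Re = ρVD/μ = 854 · 1.421 · 0.112 / 0.00479 = 2.838e+04.
Re > 4000 → turbulent. Relative roughness ε/D = 0.0032/0.112 = 0.0286. Swamee-Jain: f = 0.25/(log₁₀[0.0286/3.7 + 5.74/2.838e+04^0.9])² = 0.25/(log₁₀[0.00772 + 0.000564])² = 0.25/(-2.082)² = 0.05769.
Total minor-loss coefficient ΣK = 4·0.34 = 1.36.
ΔP = [f·L/D + ΣK]·(ρV²/2) = [0.05769·857/0.112 + 1.36]·(854·1.421²/2) = [441.5 + 1.36]·862.2 = 3.818e+05 Pa.
Head loss h_f = ΔP/(ρg) = 3.818e+05/(854·9.81) = 45.6 m.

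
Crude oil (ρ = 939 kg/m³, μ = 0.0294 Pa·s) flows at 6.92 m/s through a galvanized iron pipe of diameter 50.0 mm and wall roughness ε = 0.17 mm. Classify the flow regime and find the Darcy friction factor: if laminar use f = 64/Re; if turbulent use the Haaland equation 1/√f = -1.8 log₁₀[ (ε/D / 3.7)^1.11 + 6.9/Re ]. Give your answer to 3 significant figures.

Re = ρVD/μ = 939·6.92·0.05/0.0294 = 1.105e+04.
Re > 4000 → turbulent. ε/D = 0.00017/0.05 = 0.0034; Haaland: 1/√f = -1.8 log₁₀[0.000426 + 0.000624] = 5.362, so f = 0.03479.

f ≈ 0.0348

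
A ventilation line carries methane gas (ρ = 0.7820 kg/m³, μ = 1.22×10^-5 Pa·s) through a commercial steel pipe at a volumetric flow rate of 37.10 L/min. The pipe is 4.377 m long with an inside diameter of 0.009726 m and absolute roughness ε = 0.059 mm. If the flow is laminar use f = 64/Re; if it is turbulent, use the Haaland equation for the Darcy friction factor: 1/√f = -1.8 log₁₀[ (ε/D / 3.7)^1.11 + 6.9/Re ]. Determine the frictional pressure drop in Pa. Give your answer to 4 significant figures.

Q = 37.10 L/min = 37.10/60000 = 0.0006183 m³/s.
Cross-sectional area A = πD²/4 = π(0.009726)²/4 = 7.429e-05 m²; mean velocity V = Q/A = 0.0006183/7.429e-05 = 8.323 m/s.
Reynolds number Re = ρVD/μ = 0.782 · 8.323 · 0.009726 / 1.22e-05 = 5189.
Re > 4000 → turbulent. Relative roughness ε/D = 5.9e-05/0.009726 = 0.00607. Haaland: 1/√f = -1.8 log₁₀[(0.00607/3.7)^1.11 + 6.9/5189] = -1.8 log₁₀[0.00081 + 0.00133] = 4.805, so f = 0.04331.
Darcy-Weisbach: ΔP = f(L/D)(ρV²/2) = 0.04331·(4.377/0.009726)·(0.782·8.323²/2) = 0.04331·450·27.08 = 527.8 Pa.

ΔP ≈ 527.8 Pa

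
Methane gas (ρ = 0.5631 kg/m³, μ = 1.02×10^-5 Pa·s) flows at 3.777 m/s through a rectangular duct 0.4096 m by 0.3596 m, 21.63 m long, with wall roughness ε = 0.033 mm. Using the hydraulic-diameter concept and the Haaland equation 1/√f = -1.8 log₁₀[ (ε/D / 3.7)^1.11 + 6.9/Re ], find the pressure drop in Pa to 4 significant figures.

Hydraulic diameter D_h = 4A/P = 4·(0.4096·0.3596)/(2·(0.4096+0.3596)) = 0.5892/1.538 = 0.383 m.
Re = ρVD_h/μ = 0.5631·3.777·0.383/1.02e-05 = 7.986e+04.
ε/D_h = 3.3e-05/0.383 = 8.62e-05; Haaland gives 1/√f = -1.8 log₁₀[7.2e-06+8.64e-05] = 7.252, so f = 0.01902.
ΔP = f(L/D_h)(ρV²/2) = 0.01902·21.63/0.383·4.017 = 4.314 Pa.

ΔP ≈ 4.314 Pa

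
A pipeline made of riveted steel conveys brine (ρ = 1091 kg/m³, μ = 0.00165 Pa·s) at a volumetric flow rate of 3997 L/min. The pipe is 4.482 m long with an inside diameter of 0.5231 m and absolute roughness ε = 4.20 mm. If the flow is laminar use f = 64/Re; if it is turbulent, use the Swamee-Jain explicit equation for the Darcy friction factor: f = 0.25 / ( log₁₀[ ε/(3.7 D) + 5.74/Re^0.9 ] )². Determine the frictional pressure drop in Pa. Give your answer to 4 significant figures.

ΔP ≈ 16.22 Pa

Q = 3997 L/min = 3997/60000 = 0.06662 m³/s.
Cross-sectional area A = πD²/4 = π(0.5231)²/4 = 0.2149 m²; mean velocity V = Q/A = 0.06662/0.2149 = 0.31 m/s.
Reynolds number Re = ρVD/μ = 1091 · 0.31 · 0.5231 / 0.00165 = 1.072e+05.
Re > 4000 → turbulent. Relative roughness ε/D = 0.0042/0.5231 = 0.00803. Swamee-Jain: f = 0.25/(log₁₀[0.00803/3.7 + 5.74/1.072e+05^0.9])² = 0.25/(log₁₀[0.00217 + 0.00017])² = 0.25/(-2.631)² = 0.03612.
Darcy-Weisbach: ΔP = f(L/D)(ρV²/2) = 0.03612·(4.482/0.5231)·(1091·0.31²/2) = 0.03612·8.568·52.41 = 16.22 Pa.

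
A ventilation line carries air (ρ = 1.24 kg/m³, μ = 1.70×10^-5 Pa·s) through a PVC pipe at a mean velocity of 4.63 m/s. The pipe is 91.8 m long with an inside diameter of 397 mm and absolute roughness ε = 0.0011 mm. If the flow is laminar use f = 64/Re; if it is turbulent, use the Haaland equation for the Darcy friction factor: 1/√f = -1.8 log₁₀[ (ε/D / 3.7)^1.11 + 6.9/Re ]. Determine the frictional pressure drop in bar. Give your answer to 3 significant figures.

Reynolds number Re = ρVD/μ = 1.24 · 4.63 · 0.397 / 1.7e-05 = 1.341e+05.
Re > 4000 → turbulent. Relative roughness ε/D = 1.1e-06/0.397 = 2.77e-06. Haaland: 1/√f = -1.8 log₁₀[(2.77e-06/3.7)^1.11 + 6.9/1.341e+05] = -1.8 log₁₀[1.59e-07 + 5.15e-05] = 7.717, so f = 0.01679.
Darcy-Weisbach: ΔP = f(L/D)(ρV²/2) = 0.01679·(91.8/0.397)·(1.24·4.63²/2) = 0.01679·231.2·13.29 = 51.61 Pa.
ΔP = 51.61 Pa = 5.16×10^-4 bar.

ΔP ≈ 5.16×10^-4 bar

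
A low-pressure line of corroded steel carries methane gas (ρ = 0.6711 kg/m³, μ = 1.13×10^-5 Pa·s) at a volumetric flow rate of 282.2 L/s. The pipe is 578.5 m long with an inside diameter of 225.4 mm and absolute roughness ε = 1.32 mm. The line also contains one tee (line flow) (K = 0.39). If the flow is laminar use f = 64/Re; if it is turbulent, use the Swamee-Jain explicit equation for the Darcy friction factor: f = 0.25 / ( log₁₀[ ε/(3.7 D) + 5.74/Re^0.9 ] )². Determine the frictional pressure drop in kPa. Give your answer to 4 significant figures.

Q = 282.2 L/s = 282.2/1000 = 0.2822 m³/s.
Cross-sectional area A = πD²/4 = π(0.2254)²/4 = 0.0399 m²; mean velocity V = Q/A = 0.2822/0.0399 = 7.072 m/s.
Reynolds number Re = ρVD/μ = 0.6711 · 7.072 · 0.2254 / 1.13e-05 = 9.467e+04.
Re > 4000 → turbulent. Relative roughness ε/D = 0.00132/0.2254 = 0.00586. Swamee-Jain: f = 0.25/(log₁₀[0.00586/3.7 + 5.74/9.467e+04^0.9])² = 0.25/(log₁₀[0.00158 + 0.000191])² = 0.25/(-2.751)² = 0.03303.
Total minor-loss coefficient ΣK = 1·0.39 = 0.39.
ΔP = [f·L/D + ΣK]·(ρV²/2) = [0.03303·578.5/0.2254 + 0.39]·(0.6711·7.072²/2) = [84.77 + 0.39]·16.78 = 1429 Pa.
ΔP = 1429 Pa = 1.429 kPa.

ΔP ≈ 1.429 kPa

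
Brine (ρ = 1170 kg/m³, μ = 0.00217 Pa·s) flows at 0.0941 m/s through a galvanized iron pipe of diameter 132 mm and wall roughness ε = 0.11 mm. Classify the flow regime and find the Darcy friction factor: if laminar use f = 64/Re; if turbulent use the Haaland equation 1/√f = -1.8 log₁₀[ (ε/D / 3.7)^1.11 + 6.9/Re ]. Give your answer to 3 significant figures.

Re = ρVD/μ = 1170·0.0941·0.132/0.00217 = 6697.
Re > 4000 → turbulent. ε/D = 0.00011/0.132 = 0.000833; Haaland: 1/√f = -1.8 log₁₀[8.94e-05 + 0.00103] = 5.312, so f = 0.03544.

f ≈ 0.0354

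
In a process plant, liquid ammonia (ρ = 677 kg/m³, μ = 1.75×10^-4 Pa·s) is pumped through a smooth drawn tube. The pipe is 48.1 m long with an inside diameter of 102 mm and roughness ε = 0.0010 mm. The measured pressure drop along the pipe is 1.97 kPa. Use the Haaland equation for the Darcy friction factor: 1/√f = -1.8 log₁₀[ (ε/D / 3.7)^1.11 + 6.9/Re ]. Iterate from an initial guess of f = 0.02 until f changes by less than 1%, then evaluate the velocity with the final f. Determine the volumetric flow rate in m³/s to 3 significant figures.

Rearranging Darcy-Weisbach: V = √(2·ΔP·D/(f·L·ρ)). With ε/D = 1e-06/0.102 = 9.8e-06, iterate starting from f = 0.02:
  f = 0.02 → V = √(2·1970·0.102/(0.02·48.1·677)) = 0.7855 m/s; Re = ρVD/μ = 3.1e+05; f → 0.01434
  f = 0.01434 → V = 0.9278 m/s; Re = 3.661e+05; f → 0.01391
  f = 0.01391 → V = 0.9419 m/s; Re = 3.717e+05; f → 0.01387
Converged (Δf/f < 1%). With the final f = 0.01387: V = √(2·1970·0.102/(0.01387·48.1·677)) = 0.9431 m/s.
Q = V·A = 0.9431·(π/4·0.102²) = 0.007707 m³/s = 0.00771 m³/s.

Q ≈ 0.00771 m³/s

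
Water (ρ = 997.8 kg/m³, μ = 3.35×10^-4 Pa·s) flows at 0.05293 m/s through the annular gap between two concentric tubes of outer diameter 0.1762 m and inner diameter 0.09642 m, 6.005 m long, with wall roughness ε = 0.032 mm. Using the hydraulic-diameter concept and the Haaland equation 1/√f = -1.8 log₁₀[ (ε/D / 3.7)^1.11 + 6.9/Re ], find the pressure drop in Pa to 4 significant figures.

Hydraulic diameter D_h = 4A/P = D_o - D_i = 0.1762 - 0.09642 = 0.07978 m.
Re = ρVD_h/μ = 997.8·0.05293·0.07978/0.000335 = 1.258e+04.
ε/D_h = 3.2e-05/0.07978 = 0.000401; Haaland gives 1/√f = -1.8 log₁₀[3.97e-05+0.000549] = 5.815, so f = 0.02958.
ΔP = f(L/D_h)(ρV²/2) = 0.02958·6.005/0.07978·1.398 = 3.112 Pa.

ΔP ≈ 3.112 Pa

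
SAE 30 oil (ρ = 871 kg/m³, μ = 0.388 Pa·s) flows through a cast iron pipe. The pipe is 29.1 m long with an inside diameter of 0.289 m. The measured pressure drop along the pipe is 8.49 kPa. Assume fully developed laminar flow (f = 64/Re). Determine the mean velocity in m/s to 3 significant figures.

For laminar flow, f = 64/Re with Re = ρVD/μ, so Darcy-Weisbach reduces to ΔP = 32μLV/D². Solving for V: V = ΔP·D²/(32μL) = 8490·(0.289)²/(32·0.388·29.1) = 1.963 m/s.
Check: Re = ρVD/μ = 871·1.963·0.289/0.388 = 1273 < 2300, so the laminar assumption holds.

V ≈ 1.96 m/s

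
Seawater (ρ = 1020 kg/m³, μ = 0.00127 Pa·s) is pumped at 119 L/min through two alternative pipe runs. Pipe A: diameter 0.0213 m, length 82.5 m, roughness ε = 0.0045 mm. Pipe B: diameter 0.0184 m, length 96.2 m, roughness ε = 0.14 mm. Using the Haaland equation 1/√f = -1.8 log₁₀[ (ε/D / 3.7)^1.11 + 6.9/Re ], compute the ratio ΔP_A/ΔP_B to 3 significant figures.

ΔP_A/ΔP_B ≈ 0.221

Pipe A: V = Q/A = 0.001983/0.0003563 = 5.566 m/s; Re = 9.522e+04; ε/D = 0.000211; Haaland → f = 0.01894; ΔP_A = f(L/D)(ρV²/2) = 1.159e+06 Pa.
Pipe B: V = Q/A = 0.001983/0.0002659 = 7.459 m/s; Re = 1.102e+05; ε/D = 0.00761; Haaland → f = 0.0353; ΔP_B = f(L/D)(ρV²/2) = 5.236e+06 Pa.
ΔP_A/ΔP_B = 1.159e+06/5.236e+06 = 0.221.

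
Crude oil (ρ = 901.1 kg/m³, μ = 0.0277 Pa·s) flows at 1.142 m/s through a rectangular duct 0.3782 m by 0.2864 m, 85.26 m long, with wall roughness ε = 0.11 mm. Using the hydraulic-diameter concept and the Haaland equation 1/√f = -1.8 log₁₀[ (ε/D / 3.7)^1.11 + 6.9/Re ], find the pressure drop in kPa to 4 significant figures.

Hydraulic diameter D_h = 4A/P = 4·(0.3782·0.2864)/(2·(0.3782+0.2864)) = 0.4333/1.329 = 0.326 m.
Re = ρVD_h/μ = 901.1·1.142·0.326/0.0277 = 1.211e+04.
ε/D_h = 0.00011/0.326 = 0.000337; Haaland gives 1/√f = -1.8 log₁₀[3.28e-05+0.00057] = 5.796, so f = 0.02977.
ΔP = f(L/D_h)(ρV²/2) = 0.02977·85.26/0.326·587.6 = 4575 Pa.
ΔP = 4.575 kPa.

ΔP ≈ 4.575 kPa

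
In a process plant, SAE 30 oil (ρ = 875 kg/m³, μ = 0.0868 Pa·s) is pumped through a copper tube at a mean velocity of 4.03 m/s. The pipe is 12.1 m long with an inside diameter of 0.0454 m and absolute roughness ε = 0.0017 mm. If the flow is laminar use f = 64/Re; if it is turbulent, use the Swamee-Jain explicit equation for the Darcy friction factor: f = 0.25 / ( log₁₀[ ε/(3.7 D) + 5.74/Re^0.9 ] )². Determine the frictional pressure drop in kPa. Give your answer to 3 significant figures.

Reynolds number Re = ρVD/μ = 875 · 4.03 · 0.0454 / 0.0868 = 1844.
Re < 2300 → laminar flow, so f = 64/Re = 64/1844 = 0.0347 (the turbulent correlation is not needed).
Darcy-Weisbach: ΔP = f(L/D)(ρV²/2) = 0.0347·(12.1/0.0454)·(875·4.03²/2) = 0.0347·266.5·7105 = 6.571e+04 Pa.
ΔP = 6.571e+04 Pa = 65.7 kPa.

ΔP ≈ 65.7 kPa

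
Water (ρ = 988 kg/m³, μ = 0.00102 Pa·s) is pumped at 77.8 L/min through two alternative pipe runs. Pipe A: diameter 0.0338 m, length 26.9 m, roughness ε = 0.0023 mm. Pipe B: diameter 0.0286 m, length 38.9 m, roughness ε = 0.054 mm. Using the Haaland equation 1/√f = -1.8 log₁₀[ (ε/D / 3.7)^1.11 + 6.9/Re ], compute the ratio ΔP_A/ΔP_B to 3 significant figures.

Pipe A: V = Q/A = 0.001297/0.0008973 = 1.445 m/s; Re = 4.731e+04; ε/D = 6.8e-05; Haaland → f = 0.02115; ΔP_A = f(L/D)(ρV²/2) = 1.737e+04 Pa.
Pipe B: V = Q/A = 0.001297/0.0006424 = 2.018 m/s; Re = 5.592e+04; ε/D = 0.00189; Haaland → f = 0.02575; ΔP_B = f(L/D)(ρV²/2) = 7.049e+04 Pa.
ΔP_A/ΔP_B = 1.737e+04/7.049e+04 = 0.246.

ΔP_A/ΔP_B ≈ 0.246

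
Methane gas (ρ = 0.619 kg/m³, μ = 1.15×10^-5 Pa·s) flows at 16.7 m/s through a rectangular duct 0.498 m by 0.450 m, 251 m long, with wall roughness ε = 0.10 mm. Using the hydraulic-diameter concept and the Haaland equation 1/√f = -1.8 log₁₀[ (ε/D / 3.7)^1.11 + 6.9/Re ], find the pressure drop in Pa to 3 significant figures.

ΔP ≈ 715 Pa

Hydraulic diameter D_h = 4A/P = 4·(0.498·0.45)/(2·(0.498+0.45)) = 0.8964/1.896 = 0.4728 m.
Re = ρVD_h/μ = 0.619·16.7·0.4728/1.15e-05 = 4.25e+05.
ε/D_h = 0.0001/0.4728 = 0.000212; Haaland gives 1/√f = -1.8 log₁₀[1.95e-05+1.62e-05] = 8.004, so f = 0.01561.
ΔP = f(L/D_h)(ρV²/2) = 0.01561·251/0.4728·86.32 = 715.3 Pa.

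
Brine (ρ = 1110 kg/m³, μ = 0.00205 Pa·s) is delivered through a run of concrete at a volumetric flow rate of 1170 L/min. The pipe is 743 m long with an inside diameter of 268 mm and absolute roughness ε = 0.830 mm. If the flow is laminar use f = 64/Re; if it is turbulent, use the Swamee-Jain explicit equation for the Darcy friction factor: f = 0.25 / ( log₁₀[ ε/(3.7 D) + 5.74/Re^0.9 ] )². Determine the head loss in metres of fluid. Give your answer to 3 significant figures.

h_f ≈ 0.492 m

Q = 1170 L/min = 1170/60000 = 0.0195 m³/s.
Cross-sectional area A = πD²/4 = π(0.268)²/4 = 0.05641 m²; mean velocity V = Q/A = 0.0195/0.05641 = 0.3457 m/s.
Reynolds number Re = ρVD/μ = 1110 · 0.3457 · 0.268 / 0.00205 = 5.016e+04.
Re > 4000 → turbulent. Relative roughness ε/D = 0.00083/0.268 = 0.0031. Swamee-Jain: f = 0.25/(log₁₀[0.0031/3.7 + 5.74/5.016e+04^0.9])² = 0.25/(log₁₀[0.000837 + 0.000338])² = 0.25/(-2.93)² = 0.02912.
Darcy-Weisbach: ΔP = f(L/D)(ρV²/2) = 0.02912·(743/0.268)·(1110·0.3457²/2) = 0.02912·2772·66.32 = 5354 Pa.
Head loss h_f = ΔP/(ρg) = 5354/(1110·9.81) = 0.492 m.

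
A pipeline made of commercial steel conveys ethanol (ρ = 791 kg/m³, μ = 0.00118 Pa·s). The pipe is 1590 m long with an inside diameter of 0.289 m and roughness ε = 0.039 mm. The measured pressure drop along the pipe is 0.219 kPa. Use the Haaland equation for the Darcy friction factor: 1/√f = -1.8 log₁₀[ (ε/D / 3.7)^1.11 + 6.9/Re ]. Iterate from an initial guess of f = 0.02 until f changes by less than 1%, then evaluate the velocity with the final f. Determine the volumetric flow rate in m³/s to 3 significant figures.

Q ≈ 0.00379 m³/s

Rearranging Darcy-Weisbach: V = √(2·ΔP·D/(f·L·ρ)). With ε/D = 3.9e-05/0.289 = 0.000135, iterate starting from f = 0.02:
  f = 0.02 → V = √(2·219·0.289/(0.02·1590·791)) = 0.07094 m/s; Re = ρVD/μ = 1.374e+04; f → 0.02853
  f = 0.02853 → V = 0.05939 m/s; Re = 1.151e+04; f → 0.02989
  f = 0.02989 → V = 0.05803 m/s; Re = 1.124e+04; f → 0.03007
Converged (Δf/f < 1%). With the final f = 0.03007: V = √(2·219·0.289/(0.03007·1590·791)) = 0.05785 m/s.
Q = V·A = 0.05785·(π/4·0.289²) = 0.003795 m³/s = 0.00379 m³/s.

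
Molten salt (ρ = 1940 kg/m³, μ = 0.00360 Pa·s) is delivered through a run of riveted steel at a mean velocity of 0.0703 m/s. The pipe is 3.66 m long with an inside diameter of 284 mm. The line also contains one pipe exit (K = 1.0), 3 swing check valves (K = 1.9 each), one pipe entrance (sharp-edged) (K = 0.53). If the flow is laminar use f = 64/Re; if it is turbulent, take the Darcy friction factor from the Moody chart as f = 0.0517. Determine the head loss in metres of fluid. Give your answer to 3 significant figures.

Reynolds number Re = ρVD/μ = 1940 · 0.0703 · 0.284 / 0.0036 = 1.076e+04.
Re > 4000 → turbulent; use the Moody-chart value f = 0.0517.
Total minor-loss coefficient ΣK = 1·1 + 3·1.9 + 1·0.53 = 7.23.
ΔP = [f·L/D + ΣK]·(ρV²/2) = [0.0517·3.66/0.284 + 7.23]·(1940·0.0703²/2) = [0.6663 + 7.23]·4.794 = 37.85 Pa.
Head loss h_f = ΔP/(ρg) = 37.85/(1940·9.81) = 0.00199 m.

h_f ≈ 0.00199 m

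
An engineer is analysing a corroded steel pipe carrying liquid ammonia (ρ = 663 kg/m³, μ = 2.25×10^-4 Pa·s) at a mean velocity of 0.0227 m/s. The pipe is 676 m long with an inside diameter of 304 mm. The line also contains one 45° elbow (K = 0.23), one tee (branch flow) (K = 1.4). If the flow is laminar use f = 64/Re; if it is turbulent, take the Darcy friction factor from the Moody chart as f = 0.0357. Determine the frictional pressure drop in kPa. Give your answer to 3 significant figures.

Reynolds number Re = ρVD/μ = 663 · 0.0227 · 0.304 / 0.000225 = 2.033e+04.
Re > 4000 → turbulent; use the Moody-chart value f = 0.0357.
Total minor-loss coefficient ΣK = 1·0.23 + 1·1.4 = 1.63.
ΔP = [f·L/D + ΣK]·(ρV²/2) = [0.0357·676/0.304 + 1.63]·(663·0.0227²/2) = [79.39 + 1.63]·0.1708 = 13.84 Pa.
ΔP = 13.84 Pa = 0.0138 kPa.

ΔP ≈ 0.0138 kPa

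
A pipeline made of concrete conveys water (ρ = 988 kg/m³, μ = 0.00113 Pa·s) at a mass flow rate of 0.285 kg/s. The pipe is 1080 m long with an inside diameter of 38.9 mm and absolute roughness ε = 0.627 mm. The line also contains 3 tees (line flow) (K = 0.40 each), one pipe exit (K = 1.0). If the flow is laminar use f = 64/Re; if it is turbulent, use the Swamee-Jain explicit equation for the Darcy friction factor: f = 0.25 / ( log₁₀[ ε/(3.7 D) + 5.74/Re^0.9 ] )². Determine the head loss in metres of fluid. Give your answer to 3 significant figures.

h_f ≈ 4.25 m

A = πD²/4 = π(0.0389)²/4 = 0.001188 m²; mean velocity V = ṁ/(ρA) = 0.285/(988 · 0.001188) = 0.2427 m/s.
Reynolds number Re = ρVD/μ = 988 · 0.2427 · 0.0389 / 0.00113 = 8255.
Re > 4000 → turbulent. Relative roughness ε/D = 0.000627/0.0389 = 0.0161. Swamee-Jain: f = 0.25/(log₁₀[0.0161/3.7 + 5.74/8255^0.9])² = 0.25/(log₁₀[0.00436 + 0.00171])² = 0.25/(-2.217)² = 0.05087.
Total minor-loss coefficient ΣK = 3·0.4 + 1·1 = 2.2.
ΔP = [f·L/D + ΣK]·(ρV²/2) = [0.05087·1080/0.0389 + 2.2]·(988·0.2427²/2) = [1412 + 2.2]·29.1 = 4.117e+04 Pa.
Head loss h_f = ΔP/(ρg) = 4.117e+04/(988·9.81) = 4.25 m.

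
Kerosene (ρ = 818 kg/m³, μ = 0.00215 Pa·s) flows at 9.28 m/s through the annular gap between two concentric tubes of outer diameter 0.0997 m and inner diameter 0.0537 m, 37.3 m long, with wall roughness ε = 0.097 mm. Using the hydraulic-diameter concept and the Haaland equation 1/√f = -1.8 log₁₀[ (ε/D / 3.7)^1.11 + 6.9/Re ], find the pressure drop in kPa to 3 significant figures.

Hydraulic diameter D_h = 4A/P = D_o - D_i = 0.0997 - 0.0537 = 0.046 m.
Re = ρVD_h/μ = 818·9.28·0.046/0.00215 = 1.624e+05.
ε/D_h = 9.7e-05/0.046 = 0.00211; Haaland gives 1/√f = -1.8 log₁₀[0.000251+4.25e-05] = 6.359, so f = 0.02473.
ΔP = f(L/D_h)(ρV²/2) = 0.02473·37.3/0.046·3.522e+04 = 7.062e+05 Pa.
ΔP = 706 kPa.

ΔP ≈ 706 kPa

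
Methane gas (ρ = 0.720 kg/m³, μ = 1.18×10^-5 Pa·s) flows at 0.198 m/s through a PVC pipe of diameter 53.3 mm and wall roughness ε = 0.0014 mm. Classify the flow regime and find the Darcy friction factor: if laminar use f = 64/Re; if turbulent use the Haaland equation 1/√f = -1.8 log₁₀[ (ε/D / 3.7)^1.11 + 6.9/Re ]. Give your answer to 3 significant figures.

f ≈ 0.0994

Re = ρVD/μ = 0.72·0.198·0.0533/1.18e-05 = 643.9.
Re < 2300 → laminar, so f = 64/Re = 0.09939 (roughness is irrelevant in laminar flow).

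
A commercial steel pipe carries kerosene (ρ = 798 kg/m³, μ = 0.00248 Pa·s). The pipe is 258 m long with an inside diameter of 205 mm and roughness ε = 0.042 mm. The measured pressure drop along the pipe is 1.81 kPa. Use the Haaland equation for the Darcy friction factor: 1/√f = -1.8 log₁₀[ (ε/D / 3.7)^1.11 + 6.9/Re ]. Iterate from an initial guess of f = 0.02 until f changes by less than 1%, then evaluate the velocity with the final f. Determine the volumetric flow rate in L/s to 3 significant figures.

Q ≈ 12.6 L/s

Rearranging Darcy-Weisbach: V = √(2·ΔP·D/(f·L·ρ)). With ε/D = 4.2e-05/0.205 = 0.000205, iterate starting from f = 0.02:
  f = 0.02 → V = √(2·1810·0.205/(0.02·258·798)) = 0.4245 m/s; Re = ρVD/μ = 2.8e+04; f → 0.02413
  f = 0.02413 → V = 0.3865 m/s; Re = 2.549e+04; f → 0.02465
  f = 0.02465 → V = 0.3824 m/s; Re = 2.522e+04; f → 0.02471
Converged (Δf/f < 1%). With the final f = 0.02471: V = √(2·1810·0.205/(0.02471·258·798)) = 0.3819 m/s.
Q = V·A = 0.3819·(π/4·0.205²) = 0.01261 m³/s = 12.6 L/s.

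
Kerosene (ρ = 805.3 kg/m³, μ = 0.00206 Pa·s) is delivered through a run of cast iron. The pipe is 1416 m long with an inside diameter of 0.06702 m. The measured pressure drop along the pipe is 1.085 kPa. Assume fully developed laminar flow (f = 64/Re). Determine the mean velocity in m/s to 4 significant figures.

For laminar flow, f = 64/Re with Re = ρVD/μ, so Darcy-Weisbach reduces to ΔP = 32μLV/D². Solving for V: V = ΔP·D²/(32μL) = 1085·(0.06702)²/(32·0.00206·1416) = 0.05221 m/s.
Check: Re = ρVD/μ = 805.3·0.05221·0.06702/0.00206 = 1368 < 2300, so the laminar assumption holds.

V ≈ 0.05221 m/s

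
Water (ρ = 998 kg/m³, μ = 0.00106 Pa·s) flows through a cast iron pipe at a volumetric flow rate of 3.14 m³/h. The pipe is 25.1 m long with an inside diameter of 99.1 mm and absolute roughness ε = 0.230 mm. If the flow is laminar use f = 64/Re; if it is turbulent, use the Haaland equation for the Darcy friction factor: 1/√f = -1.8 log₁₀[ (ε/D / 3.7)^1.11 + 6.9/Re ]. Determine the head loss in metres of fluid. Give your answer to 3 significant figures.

Q = 3.14 m³/h = 3.14/3600 = 0.0008722 m³/s.
Cross-sectional area A = πD²/4 = π(0.0991)²/4 = 0.007713 m²; mean velocity V = Q/A = 0.0008722/0.007713 = 0.1131 m/s.
Reynolds number Re = ρVD/μ = 998 · 0.1131 · 0.0991 / 0.00106 = 1.055e+04.
Re > 4000 → turbulent. Relative roughness ε/D = 0.00023/0.0991 = 0.00232. Haaland: 1/√f = -1.8 log₁₀[(0.00232/3.7)^1.11 + 6.9/1.055e+04] = -1.8 log₁₀[0.000279 + 0.000654] = 5.454, so f = 0.03361.
Darcy-Weisbach: ΔP = f(L/D)(ρV²/2) = 0.03361·(25.1/0.0991)·(998·0.1131²/2) = 0.03361·253.3·6.381 = 54.32 Pa.
Head loss h_f = ΔP/(ρg) = 54.32/(998·9.81) = 0.00555 m.

h_f ≈ 0.00555 m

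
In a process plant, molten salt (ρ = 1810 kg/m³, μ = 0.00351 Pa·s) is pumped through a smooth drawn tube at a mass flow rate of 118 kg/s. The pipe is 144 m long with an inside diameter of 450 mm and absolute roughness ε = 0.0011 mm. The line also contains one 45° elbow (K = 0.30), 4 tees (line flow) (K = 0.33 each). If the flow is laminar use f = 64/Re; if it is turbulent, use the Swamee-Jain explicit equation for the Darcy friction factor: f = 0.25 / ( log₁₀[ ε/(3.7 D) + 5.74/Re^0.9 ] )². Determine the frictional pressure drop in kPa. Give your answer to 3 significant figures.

ΔP ≈ 1.13 kPa

A = πD²/4 = π(0.45)²/4 = 0.159 m²; mean velocity V = ṁ/(ρA) = 118/(1810 · 0.159) = 0.4099 m/s.
Reynolds number Re = ρVD/μ = 1810 · 0.4099 · 0.45 / 0.00351 = 9.512e+04.
Re > 4000 → turbulent. Relative roughness ε/D = 1.1e-06/0.45 = 2.44e-06. Swamee-Jain: f = 0.25/(log₁₀[2.44e-06/3.7 + 5.74/9.512e+04^0.9])² = 0.25/(log₁₀[6.61e-07 + 0.00019])² = 0.25/(-3.72)² = 0.01807.
Total minor-loss coefficient ΣK = 1·0.3 + 4·0.33 = 1.62.
ΔP = [f·L/D + ΣK]·(ρV²/2) = [0.01807·144/0.45 + 1.62]·(1810·0.4099²/2) = [5.781 + 1.62]·152.1 = 1125 Pa.
ΔP = 1125 Pa = 1.13 kPa.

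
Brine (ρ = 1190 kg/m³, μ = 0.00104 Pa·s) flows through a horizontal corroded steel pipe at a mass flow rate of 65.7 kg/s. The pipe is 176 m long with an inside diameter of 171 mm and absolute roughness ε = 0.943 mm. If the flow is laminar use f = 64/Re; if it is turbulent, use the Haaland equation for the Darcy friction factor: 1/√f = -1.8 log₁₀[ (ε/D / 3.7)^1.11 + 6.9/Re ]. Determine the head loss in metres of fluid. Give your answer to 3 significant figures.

A = πD²/4 = π(0.171)²/4 = 0.02297 m²; mean velocity V = ṁ/(ρA) = 65.7/(1190 · 0.02297) = 2.404 m/s.
Reynolds number Re = ρVD/μ = 1190 · 2.404 · 0.171 / 0.00104 = 4.704e+05.
Re > 4000 → turbulent. Relative roughness ε/D = 0.000943/0.171 = 0.00551. Haaland: 1/√f = -1.8 log₁₀[(0.00551/3.7)^1.11 + 6.9/4.704e+05] = -1.8 log₁₀[0.000728 + 1.47e-05] = 5.632, so f = 0.03152.
Darcy-Weisbach: ΔP = f(L/D)(ρV²/2) = 0.03152·(176/0.171)·(1190·2.404²/2) = 0.03152·1029·3439 = 1.116e+05 Pa.
Head loss h_f = ΔP/(ρg) = 1.116e+05/(1190·9.81) = 9.56 m.

h_f ≈ 9.56 m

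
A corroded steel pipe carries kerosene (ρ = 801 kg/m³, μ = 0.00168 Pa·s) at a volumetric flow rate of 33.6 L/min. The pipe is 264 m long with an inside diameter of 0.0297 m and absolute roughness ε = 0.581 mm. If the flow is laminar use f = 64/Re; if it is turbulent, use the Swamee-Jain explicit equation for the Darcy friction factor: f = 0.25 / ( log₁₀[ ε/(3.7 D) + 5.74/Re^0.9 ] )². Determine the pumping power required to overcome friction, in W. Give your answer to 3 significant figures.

P ≈ 68.3 W

Q = 33.6 L/min = 33.6/60000 = 0.00056 m³/s.
Cross-sectional area A = πD²/4 = π(0.0297)²/4 = 0.0006928 m²; mean velocity V = Q/A = 0.00056/0.0006928 = 0.8083 m/s.
Reynolds number Re = ρVD/μ = 801 · 0.8083 · 0.0297 / 0.00168 = 1.145e+04.
Re > 4000 → turbulent. Relative roughness ε/D = 0.000581/0.0297 = 0.0196. Swamee-Jain: f = 0.25/(log₁₀[0.0196/3.7 + 5.74/1.145e+04^0.9])² = 0.25/(log₁₀[0.00529 + 0.00128])² = 0.25/(-2.183)² = 0.05247.
Darcy-Weisbach: ΔP = f(L/D)(ρV²/2) = 0.05247·(264/0.0297)·(801·0.8083²/2) = 0.05247·8889·261.7 = 1.22e+05 Pa.
Pumping power P = QΔP = 0.00056·1.22e+05 = 68.34 W = 68.3 W.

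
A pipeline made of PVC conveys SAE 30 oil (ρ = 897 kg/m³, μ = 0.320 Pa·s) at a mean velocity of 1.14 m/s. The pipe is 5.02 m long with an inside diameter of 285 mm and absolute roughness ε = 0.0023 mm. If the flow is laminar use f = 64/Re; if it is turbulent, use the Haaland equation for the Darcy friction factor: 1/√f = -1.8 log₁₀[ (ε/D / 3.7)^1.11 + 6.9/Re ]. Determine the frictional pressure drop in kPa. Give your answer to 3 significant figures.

Reynolds number Re = ρVD/μ = 897 · 1.14 · 0.285 / 0.32 = 910.7.
Re < 2300 → laminar flow, so f = 64/Re = 64/910.7 = 0.07027 (the turbulent correlation is not needed).
Darcy-Weisbach: ΔP = f(L/D)(ρV²/2) = 0.07027·(5.02/0.285)·(897·1.14²/2) = 0.07027·17.61·582.9 = 721.5 Pa.
ΔP = 721.5 Pa = 0.721 kPa.

ΔP ≈ 0.721 kPa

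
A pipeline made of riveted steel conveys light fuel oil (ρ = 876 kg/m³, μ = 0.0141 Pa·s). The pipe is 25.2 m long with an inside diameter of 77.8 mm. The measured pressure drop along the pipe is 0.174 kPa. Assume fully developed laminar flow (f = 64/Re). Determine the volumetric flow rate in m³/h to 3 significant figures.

Q ≈ 1.59 m³/h

For laminar flow, f = 64/Re with Re = ρVD/μ, so Darcy-Weisbach reduces to ΔP = 32μLV/D². Solving for V: V = ΔP·D²/(32μL) = 174·(0.0778)²/(32·0.0141·25.2) = 0.09263 m/s.
Check: Re = ρVD/μ = 876·0.09263·0.0778/0.0141 = 447.7 < 2300, so the laminar assumption holds.
Q = V·A = 0.09263·(π/4·0.0778²) = 0.0004403 m³/s = 1.59 m³/h.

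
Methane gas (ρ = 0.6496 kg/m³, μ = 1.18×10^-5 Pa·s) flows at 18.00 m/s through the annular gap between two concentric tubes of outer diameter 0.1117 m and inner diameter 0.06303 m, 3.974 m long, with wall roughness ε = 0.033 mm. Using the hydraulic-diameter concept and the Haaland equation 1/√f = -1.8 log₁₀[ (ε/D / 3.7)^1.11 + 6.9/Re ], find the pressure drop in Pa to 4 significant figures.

Hydraulic diameter D_h = 4A/P = D_o - D_i = 0.1117 - 0.06303 = 0.04867 m.
Re = ρVD_h/μ = 0.6496·18·0.04867/1.18e-05 = 4.823e+04.
ε/D_h = 3.3e-05/0.04867 = 0.000678; Haaland gives 1/√f = -1.8 log₁₀[7.11e-05+0.000143] = 6.605, so f = 0.02293.
ΔP = f(L/D_h)(ρV²/2) = 0.02293·3.974/0.04867·105.2 = 197 Pa.

ΔP ≈ 197.0 Pa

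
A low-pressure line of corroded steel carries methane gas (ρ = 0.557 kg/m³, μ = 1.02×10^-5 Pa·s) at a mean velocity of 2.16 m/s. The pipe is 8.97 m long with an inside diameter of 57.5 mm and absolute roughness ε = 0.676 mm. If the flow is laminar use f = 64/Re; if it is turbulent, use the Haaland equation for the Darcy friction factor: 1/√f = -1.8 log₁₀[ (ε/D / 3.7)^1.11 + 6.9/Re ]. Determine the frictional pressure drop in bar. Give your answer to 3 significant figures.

ΔP ≈ 9.49×10^-5 bar

Reynolds number Re = ρVD/μ = 0.557 · 2.16 · 0.0575 / 1.02e-05 = 6782.
Re > 4000 → turbulent. Relative roughness ε/D = 0.000676/0.0575 = 0.0118. Haaland: 1/√f = -1.8 log₁₀[(0.0118/3.7)^1.11 + 6.9/6782] = -1.8 log₁₀[0.00169 + 0.00102] = 4.622, so f = 0.04681.
Darcy-Weisbach: ΔP = f(L/D)(ρV²/2) = 0.04681·(8.97/0.0575)·(0.557·2.16²/2) = 0.04681·156·1.299 = 9.488 Pa.
ΔP = 9.488 Pa = 9.49×10^-5 bar.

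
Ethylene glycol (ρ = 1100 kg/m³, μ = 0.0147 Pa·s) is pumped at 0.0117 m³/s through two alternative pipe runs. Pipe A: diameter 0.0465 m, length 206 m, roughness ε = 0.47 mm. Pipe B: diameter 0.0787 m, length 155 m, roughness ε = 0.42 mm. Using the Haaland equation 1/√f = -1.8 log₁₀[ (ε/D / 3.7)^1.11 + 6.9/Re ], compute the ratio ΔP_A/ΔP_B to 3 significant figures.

Pipe A: V = Q/A = 0.0117/0.001698 = 6.89 m/s; Re = 2.397e+04; ε/D = 0.0101; Haaland → f = 0.04035; ΔP_A = f(L/D)(ρV²/2) = 4.666e+06 Pa.
Pipe B: V = Q/A = 0.0117/0.004865 = 2.405 m/s; Re = 1.416e+04; ε/D = 0.00534; Haaland → f = 0.03608; ΔP_B = f(L/D)(ρV²/2) = 2.261e+05 Pa.
ΔP_A/ΔP_B = 4.666e+06/2.261e+05 = 20.6.

ΔP_A/ΔP_B ≈ 20.6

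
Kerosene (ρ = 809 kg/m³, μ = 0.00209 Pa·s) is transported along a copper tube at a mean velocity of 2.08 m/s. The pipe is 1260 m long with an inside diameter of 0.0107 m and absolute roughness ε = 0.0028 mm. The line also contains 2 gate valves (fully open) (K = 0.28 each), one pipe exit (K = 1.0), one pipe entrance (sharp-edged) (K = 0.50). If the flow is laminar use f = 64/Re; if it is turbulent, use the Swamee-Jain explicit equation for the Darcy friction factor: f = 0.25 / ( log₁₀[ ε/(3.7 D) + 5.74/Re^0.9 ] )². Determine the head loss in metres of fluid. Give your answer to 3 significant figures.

Reynolds number Re = ρVD/μ = 809 · 2.08 · 0.0107 / 0.00209 = 8615.
Re > 4000 → turbulent. Relative roughness ε/D = 2.8e-06/0.0107 = 0.000262. Swamee-Jain: f = 0.25/(log₁₀[0.000262/3.7 + 5.74/8615^0.9])² = 0.25/(log₁₀[7.07e-05 + 0.00165])² = 0.25/(-2.765)² = 0.03271.
Total minor-loss coefficient ΣK = 2·0.28 + 1·1 + 1·0.5 = 2.06.
ΔP = [f·L/D + ΣK]·(ρV²/2) = [0.03271·1260/0.0107 + 2.06]·(809·2.08²/2) = [3852 + 2.06]·1750 = 6.744e+06 Pa.
Head loss h_f = ΔP/(ρg) = 6.744e+06/(809·9.81) = 850 m.

h_f ≈ 850 m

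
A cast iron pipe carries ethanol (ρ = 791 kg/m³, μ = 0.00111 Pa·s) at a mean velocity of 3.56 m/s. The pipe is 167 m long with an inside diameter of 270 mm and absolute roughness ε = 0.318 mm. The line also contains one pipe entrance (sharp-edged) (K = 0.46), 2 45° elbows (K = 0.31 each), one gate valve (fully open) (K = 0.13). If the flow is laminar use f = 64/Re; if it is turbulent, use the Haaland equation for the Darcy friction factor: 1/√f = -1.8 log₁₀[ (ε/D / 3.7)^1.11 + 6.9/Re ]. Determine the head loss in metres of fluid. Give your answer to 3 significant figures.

Reynolds number Re = ρVD/μ = 791 · 3.56 · 0.27 / 0.00111 = 6.85e+05.
Re > 4000 → turbulent. Relative roughness ε/D = 0.000318/0.27 = 0.00118. Haaland: 1/√f = -1.8 log₁₀[(0.00118/3.7)^1.11 + 6.9/6.85e+05] = -1.8 log₁₀[0.000131 + 1.01e-05] = 6.929, so f = 0.02083.
Total minor-loss coefficient ΣK = 1·0.46 + 2·0.31 + 1·0.13 = 1.21.
ΔP = [f·L/D + ΣK]·(ρV²/2) = [0.02083·167/0.27 + 1.21]·(791·3.56²/2) = [12.88 + 1.21]·5012 = 7.063e+04 Pa.
Head loss h_f = ΔP/(ρg) = 7.063e+04/(791·9.81) = 9.10 m.

h_f ≈ 9.10 m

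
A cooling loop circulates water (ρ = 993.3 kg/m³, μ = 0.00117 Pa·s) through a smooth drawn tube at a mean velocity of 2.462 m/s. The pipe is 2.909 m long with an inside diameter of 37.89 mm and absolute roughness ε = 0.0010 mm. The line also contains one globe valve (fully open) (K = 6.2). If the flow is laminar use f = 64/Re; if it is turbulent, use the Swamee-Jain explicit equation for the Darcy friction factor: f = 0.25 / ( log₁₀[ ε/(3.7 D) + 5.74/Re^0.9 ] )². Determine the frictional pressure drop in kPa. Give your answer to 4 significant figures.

Reynolds number Re = ρVD/μ = 993.3 · 2.462 · 0.03789 / 0.00117 = 7.92e+04.
Re > 4000 → turbulent. Relative roughness ε/D = 1e-06/0.03789 = 2.64e-05. Swamee-Jain: f = 0.25/(log₁₀[2.64e-05/3.7 + 5.74/7.92e+04^0.9])² = 0.25/(log₁₀[7.13e-06 + 0.000224])² = 0.25/(-3.636)² = 0.01891.
Total minor-loss coefficient ΣK = 1·6.2 = 6.2.
ΔP = [f·L/D + ΣK]·(ρV²/2) = [0.01891·2.909/0.03789 + 6.2]·(993.3·2.462²/2) = [1.452 + 6.2]·3010 = 2.303e+04 Pa.
ΔP = 2.303e+04 Pa = 23.03 kPa.

ΔP ≈ 23.03 kPa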